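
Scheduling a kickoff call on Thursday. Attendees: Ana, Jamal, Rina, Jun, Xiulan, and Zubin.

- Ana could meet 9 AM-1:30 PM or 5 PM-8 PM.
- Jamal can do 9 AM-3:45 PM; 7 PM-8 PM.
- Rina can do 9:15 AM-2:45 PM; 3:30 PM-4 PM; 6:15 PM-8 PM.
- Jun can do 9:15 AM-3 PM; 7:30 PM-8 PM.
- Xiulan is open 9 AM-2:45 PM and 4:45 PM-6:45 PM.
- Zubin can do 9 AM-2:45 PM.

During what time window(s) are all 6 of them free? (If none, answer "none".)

09:15-13:30

Ana ∩ Jamal: 09:00-13:30, 19:00-20:00.
Ana ∩ Jamal ∩ Rina: 09:15-13:30, 19:00-20:00.
Ana ∩ Jamal ∩ Rina ∩ Jun: 09:15-13:30, 19:30-20:00.
Ana ∩ Jamal ∩ Rina ∩ Jun ∩ Xiulan: 09:15-13:30.
Ana ∩ Jamal ∩ Rina ∩ Jun ∩ Xiulan ∩ Zubin: 09:15-13:30.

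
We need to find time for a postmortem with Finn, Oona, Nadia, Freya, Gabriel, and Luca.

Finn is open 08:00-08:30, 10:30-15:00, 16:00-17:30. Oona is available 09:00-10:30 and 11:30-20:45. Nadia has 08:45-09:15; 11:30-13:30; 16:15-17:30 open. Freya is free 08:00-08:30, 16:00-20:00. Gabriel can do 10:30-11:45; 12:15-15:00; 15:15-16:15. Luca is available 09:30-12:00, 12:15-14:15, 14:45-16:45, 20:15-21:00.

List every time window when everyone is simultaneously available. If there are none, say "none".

none

Finn ∩ Oona: 11:30-15:00, 16:00-17:30.
Finn ∩ Oona ∩ Nadia: 11:30-13:30, 16:15-17:30.
Finn ∩ Oona ∩ Nadia ∩ Freya: 16:15-17:30.
Finn ∩ Oona ∩ Nadia ∩ Freya ∩ Gabriel: ∅.
Finn ∩ Oona ∩ Nadia ∩ Freya ∩ Gabriel ∩ Luca: ∅.
There is no time when everyone is free.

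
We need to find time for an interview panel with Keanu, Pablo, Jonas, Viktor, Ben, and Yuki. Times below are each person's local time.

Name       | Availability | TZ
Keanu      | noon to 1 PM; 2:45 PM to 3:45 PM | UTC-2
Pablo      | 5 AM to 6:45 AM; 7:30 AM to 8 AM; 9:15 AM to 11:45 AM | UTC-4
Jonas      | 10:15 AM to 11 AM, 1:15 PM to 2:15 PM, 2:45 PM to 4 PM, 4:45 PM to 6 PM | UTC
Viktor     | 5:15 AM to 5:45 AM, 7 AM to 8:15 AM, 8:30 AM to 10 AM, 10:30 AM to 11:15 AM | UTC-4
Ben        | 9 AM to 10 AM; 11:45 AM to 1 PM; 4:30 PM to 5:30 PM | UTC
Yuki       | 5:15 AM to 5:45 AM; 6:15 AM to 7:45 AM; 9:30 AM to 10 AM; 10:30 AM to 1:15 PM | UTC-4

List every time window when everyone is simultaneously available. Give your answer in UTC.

Keanu in UTC: 14:00-15:00, 16:45-17:45 (add 2h to convert from UTC-2).
Pablo in UTC: 09:00-10:45, 11:30-12:00, 13:15-15:45 (add 4h to convert from UTC-4).
Jonas in UTC: 10:15-11:00, 13:15-14:15, 14:45-16:00, 16:45-18:00.
Viktor in UTC: 09:15-09:45, 11:00-12:15, 12:30-14:00, 14:30-15:15 (add 4h to convert from UTC-4).
Ben in UTC: 09:00-10:00, 11:45-13:00, 16:30-17:30.
Yuki in UTC: 09:15-09:45, 10:15-11:45, 13:30-14:00, 14:30-17:15 (add 4h to convert from UTC-4).
Keanu ∩ Pablo: 14:00-15:00.
Keanu ∩ Pablo ∩ Jonas: 14:00-14:15, 14:45-15:00.
Keanu ∩ Pablo ∩ Jonas ∩ Viktor: 14:45-15:00.
Keanu ∩ Pablo ∩ Jonas ∩ Viktor ∩ Ben: ∅.
Keanu ∩ Pablo ∩ Jonas ∩ Viktor ∩ Ben ∩ Yuki: ∅.
There is no time when everyone is free.

none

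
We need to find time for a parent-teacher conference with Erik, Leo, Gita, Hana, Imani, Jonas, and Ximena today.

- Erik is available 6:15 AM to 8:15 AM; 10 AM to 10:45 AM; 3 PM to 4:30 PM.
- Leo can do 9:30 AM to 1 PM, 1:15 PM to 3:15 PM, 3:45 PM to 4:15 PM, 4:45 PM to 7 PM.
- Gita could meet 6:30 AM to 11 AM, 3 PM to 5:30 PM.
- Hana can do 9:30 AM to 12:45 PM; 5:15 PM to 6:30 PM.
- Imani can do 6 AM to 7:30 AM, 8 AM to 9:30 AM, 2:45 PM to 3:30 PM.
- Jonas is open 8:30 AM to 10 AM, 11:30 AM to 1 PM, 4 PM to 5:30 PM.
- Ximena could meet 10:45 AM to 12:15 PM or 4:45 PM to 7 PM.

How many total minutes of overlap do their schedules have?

0

Erik ∩ Leo: 10:00-10:45, 15:00-15:15, 15:45-16:15.
Erik ∩ Leo ∩ Gita: 10:00-10:45, 15:00-15:15, 15:45-16:15.
Erik ∩ Leo ∩ Gita ∩ Hana: 10:00-10:45.
Erik ∩ Leo ∩ Gita ∩ Hana ∩ Imani: ∅.
Erik ∩ Leo ∩ Gita ∩ Hana ∩ Imani ∩ Jonas: ∅.
Erik ∩ Leo ∩ Gita ∩ Hana ∩ Imani ∩ Jonas ∩ Ximena: ∅.
There is no time when everyone is free.
There is no common window, so the total is 0 minutes.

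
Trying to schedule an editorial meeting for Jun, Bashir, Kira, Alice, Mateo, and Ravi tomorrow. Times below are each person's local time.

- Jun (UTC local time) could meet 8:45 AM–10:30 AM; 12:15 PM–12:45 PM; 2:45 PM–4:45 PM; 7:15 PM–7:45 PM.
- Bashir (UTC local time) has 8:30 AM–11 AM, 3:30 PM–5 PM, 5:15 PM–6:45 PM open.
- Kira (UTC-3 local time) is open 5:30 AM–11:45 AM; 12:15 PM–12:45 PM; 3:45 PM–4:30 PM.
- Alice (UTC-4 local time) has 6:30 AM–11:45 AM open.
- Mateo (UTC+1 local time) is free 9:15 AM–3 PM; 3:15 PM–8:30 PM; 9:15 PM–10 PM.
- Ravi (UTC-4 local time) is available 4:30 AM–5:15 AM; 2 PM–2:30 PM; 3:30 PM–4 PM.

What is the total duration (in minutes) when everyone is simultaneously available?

Jun in UTC: 08:45-10:30, 12:15-12:45, 14:45-16:45, 19:15-19:45.
Bashir in UTC: 08:30-11:00, 15:30-17:00, 17:15-18:45.
Kira in UTC: 08:30-14:45, 15:15-15:45, 18:45-19:30 (add 3h to convert from UTC-3).
Alice in UTC: 10:30-15:45 (add 4h to convert from UTC-4).
Mateo in UTC: 08:15-14:00, 14:15-19:30, 20:15-21:00 (subtract 1h to convert from UTC+1).
Ravi in UTC: 08:30-09:15, 18:00-18:30, 19:30-20:00 (add 4h to convert from UTC-4).
Jun ∩ Bashir: 08:45-10:30, 15:30-16:45.
Jun ∩ Bashir ∩ Kira: 08:45-10:30, 15:30-15:45.
Jun ∩ Bashir ∩ Kira ∩ Alice: 15:30-15:45.
Jun ∩ Bashir ∩ Kira ∩ Alice ∩ Mateo: 15:30-15:45.
Jun ∩ Bashir ∩ Kira ∩ Alice ∩ Mateo ∩ Ravi: ∅.
There is no time when everyone is free.
There is no common window, so the total is 0 minutes.

0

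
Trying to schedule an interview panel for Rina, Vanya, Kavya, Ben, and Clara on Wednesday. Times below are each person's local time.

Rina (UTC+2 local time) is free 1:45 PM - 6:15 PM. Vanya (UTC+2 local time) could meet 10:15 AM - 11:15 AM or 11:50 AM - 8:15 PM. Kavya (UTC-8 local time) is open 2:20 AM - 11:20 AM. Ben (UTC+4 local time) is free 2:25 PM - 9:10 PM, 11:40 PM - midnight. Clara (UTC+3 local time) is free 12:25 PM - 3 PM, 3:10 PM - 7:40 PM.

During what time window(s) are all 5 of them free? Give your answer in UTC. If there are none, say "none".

11:45-12:00, 12:10-16:15

Rina in UTC: 11:45-16:15 (subtract 2h to convert from UTC+2).
Vanya in UTC: 08:15-09:15, 09:50-18:15 (subtract 2h to convert from UTC+2).
Kavya in UTC: 10:20-19:20 (add 8h to convert from UTC-8).
Ben in UTC: 10:25-17:10, 19:40-20:00 (subtract 4h to convert from UTC+4).
Clara in UTC: 09:25-12:00, 12:10-16:40 (subtract 3h to convert from UTC+3).
Rina ∩ Vanya: 11:45-16:15.
Rina ∩ Vanya ∩ Kavya: 11:45-16:15.
Rina ∩ Vanya ∩ Kavya ∩ Ben: 11:45-16:15.
Rina ∩ Vanya ∩ Kavya ∩ Ben ∩ Clara: 11:45-12:00, 12:10-16:15.
Those are the intersection windows.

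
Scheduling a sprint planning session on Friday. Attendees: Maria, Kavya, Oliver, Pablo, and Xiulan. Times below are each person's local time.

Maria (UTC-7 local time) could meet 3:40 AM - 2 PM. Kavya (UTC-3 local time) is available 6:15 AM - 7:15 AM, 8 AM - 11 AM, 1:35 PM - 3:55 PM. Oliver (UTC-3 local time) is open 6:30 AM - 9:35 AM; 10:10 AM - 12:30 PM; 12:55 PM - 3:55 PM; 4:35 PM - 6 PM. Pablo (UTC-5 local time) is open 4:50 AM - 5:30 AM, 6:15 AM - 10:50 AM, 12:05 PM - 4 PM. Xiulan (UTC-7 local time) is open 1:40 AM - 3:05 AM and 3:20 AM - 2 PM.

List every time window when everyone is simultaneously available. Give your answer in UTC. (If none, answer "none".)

11:15-12:35, 13:10-14:00, 17:05-18:55

Maria in UTC: 10:40-21:00 (add 7h to convert from UTC-7).
Kavya in UTC: 09:15-10:15, 11:00-14:00, 16:35-18:55 (add 3h to convert from UTC-3).
Oliver in UTC: 09:30-12:35, 13:10-15:30, 15:55-18:55, 19:35-21:00 (add 3h to convert from UTC-3).
Pablo in UTC: 09:50-10:30, 11:15-15:50, 17:05-21:00 (add 5h to convert from UTC-5).
Xiulan in UTC: 08:40-10:05, 10:20-21:00 (add 7h to convert from UTC-7).
Maria ∩ Kavya: 11:00-14:00, 16:35-18:55.
Maria ∩ Kavya ∩ Oliver: 11:00-12:35, 13:10-14:00, 16:35-18:55.
Maria ∩ Kavya ∩ Oliver ∩ Pablo: 11:15-12:35, 13:10-14:00, 17:05-18:55.
Maria ∩ Kavya ∩ Oliver ∩ Pablo ∩ Xiulan: 11:15-12:35, 13:10-14:00, 17:05-18:55.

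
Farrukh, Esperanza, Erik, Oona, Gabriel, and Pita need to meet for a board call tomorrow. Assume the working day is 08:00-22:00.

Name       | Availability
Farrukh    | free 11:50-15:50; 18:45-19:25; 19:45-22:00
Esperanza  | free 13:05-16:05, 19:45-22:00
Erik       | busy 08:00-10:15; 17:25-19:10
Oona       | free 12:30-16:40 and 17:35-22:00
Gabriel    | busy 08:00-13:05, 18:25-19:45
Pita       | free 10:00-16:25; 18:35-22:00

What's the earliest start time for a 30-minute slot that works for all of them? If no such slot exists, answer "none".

Farrukh free: 11:50-15:50, 18:45-19:25, 19:45-22:00.
Esperanza free: 13:05-16:05, 19:45-22:00.
Erik free: 10:15-17:25, 19:10-22:00 (invert busy blocks within the working day).
Oona free: 12:30-16:40, 17:35-22:00.
Gabriel free: 13:05-18:25, 19:45-22:00 (invert busy blocks within the working day).
Pita free: 10:00-16:25, 18:35-22:00.
Farrukh ∩ Esperanza: 13:05-15:50, 19:45-22:00.
Farrukh ∩ Esperanza ∩ Erik: 13:05-15:50, 19:45-22:00.
Farrukh ∩ Esperanza ∩ Erik ∩ Oona: 13:05-15:50, 19:45-22:00.
Farrukh ∩ Esperanza ∩ Erik ∩ Oona ∩ Gabriel: 13:05-15:50, 19:45-22:00.
Farrukh ∩ Esperanza ∩ Erik ∩ Oona ∩ Gabriel ∩ Pita: 13:05-15:50, 19:45-22:00.
The first common window of at least 30 minutes is 13:05-15:50, so the earliest start is 13:05.

13:05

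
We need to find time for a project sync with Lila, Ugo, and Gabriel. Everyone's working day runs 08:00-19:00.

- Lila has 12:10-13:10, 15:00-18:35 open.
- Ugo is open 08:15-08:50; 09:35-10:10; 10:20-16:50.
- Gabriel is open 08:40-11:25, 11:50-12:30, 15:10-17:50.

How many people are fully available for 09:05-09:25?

1

Gabriel can make the full 09:05-09:25 slot — that's 1.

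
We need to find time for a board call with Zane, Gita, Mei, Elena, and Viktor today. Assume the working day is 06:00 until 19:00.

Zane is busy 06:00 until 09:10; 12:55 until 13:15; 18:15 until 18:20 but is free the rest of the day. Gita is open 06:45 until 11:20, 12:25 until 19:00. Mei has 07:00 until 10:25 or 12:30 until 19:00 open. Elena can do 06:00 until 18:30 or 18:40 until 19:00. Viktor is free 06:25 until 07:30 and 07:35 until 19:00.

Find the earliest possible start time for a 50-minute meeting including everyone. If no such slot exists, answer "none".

Zane free: 09:10-12:55, 13:15-18:15, 18:20-19:00 (invert busy blocks within the working day).
Gita free: 06:45-11:20, 12:25-19:00.
Mei free: 07:00-10:25, 12:30-19:00.
Elena free: 06:00-18:30, 18:40-19:00.
Viktor free: 06:25-07:30, 07:35-19:00.
Zane ∩ Gita: 09:10-11:20, 12:25-12:55, 13:15-18:15, 18:20-19:00.
Zane ∩ Gita ∩ Mei: 09:10-10:25, 12:30-12:55, 13:15-18:15, 18:20-19:00.
Zane ∩ Gita ∩ Mei ∩ Elena: 09:10-10:25, 12:30-12:55, 13:15-18:15, 18:20-18:30, 18:40-19:00.
Zane ∩ Gita ∩ Mei ∩ Elena ∩ Viktor: 09:10-10:25, 12:30-12:55, 13:15-18:15, 18:20-18:30, 18:40-19:00.
Those are the intersection windows.
The first common window of at least 50 minutes is 09:10-10:25, so the earliest start is 09:10.

09:10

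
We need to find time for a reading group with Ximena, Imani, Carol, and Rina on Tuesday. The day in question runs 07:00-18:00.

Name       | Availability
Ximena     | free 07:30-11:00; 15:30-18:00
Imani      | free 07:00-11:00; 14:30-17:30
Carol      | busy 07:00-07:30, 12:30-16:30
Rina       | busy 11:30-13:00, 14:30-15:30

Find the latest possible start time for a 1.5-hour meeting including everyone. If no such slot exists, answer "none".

09:30

Ximena free: 07:30-11:00, 15:30-18:00.
Imani free: 07:00-11:00, 14:30-17:30.
Carol free: 07:30-12:30, 16:30-18:00 (invert busy blocks within the working day).
Rina free: 07:00-11:30, 13:00-14:30, 15:30-18:00 (invert busy blocks within the working day).
Ximena ∩ Imani: 07:30-11:00, 15:30-17:30.
Ximena ∩ Imani ∩ Carol: 07:30-11:00, 16:30-17:30.
Ximena ∩ Imani ∩ Carol ∩ Rina: 07:30-11:00, 16:30-17:30.
Those are the intersection windows.
The last common window of at least 90 minutes is 07:30-11:00; a 90-minute meeting can start as late as 09:30 and still end by 11:00.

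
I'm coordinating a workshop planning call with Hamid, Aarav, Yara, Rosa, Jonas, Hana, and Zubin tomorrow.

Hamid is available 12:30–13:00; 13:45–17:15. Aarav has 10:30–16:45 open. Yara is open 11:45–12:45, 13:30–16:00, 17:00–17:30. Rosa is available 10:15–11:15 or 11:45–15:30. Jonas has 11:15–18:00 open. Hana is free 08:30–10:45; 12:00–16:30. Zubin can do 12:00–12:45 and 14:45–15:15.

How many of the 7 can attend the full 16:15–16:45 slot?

3

Hamid, Aarav, and Jonas can make the full 16:15-16:45 slot — that's 3.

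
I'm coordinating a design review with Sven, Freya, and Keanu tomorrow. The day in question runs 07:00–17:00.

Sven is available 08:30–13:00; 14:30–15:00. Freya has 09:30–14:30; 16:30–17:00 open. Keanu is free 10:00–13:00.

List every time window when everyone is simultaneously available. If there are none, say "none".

10:00-13:00

Sven ∩ Freya: 09:30-13:00.
Sven ∩ Freya ∩ Keanu: 10:00-13:00.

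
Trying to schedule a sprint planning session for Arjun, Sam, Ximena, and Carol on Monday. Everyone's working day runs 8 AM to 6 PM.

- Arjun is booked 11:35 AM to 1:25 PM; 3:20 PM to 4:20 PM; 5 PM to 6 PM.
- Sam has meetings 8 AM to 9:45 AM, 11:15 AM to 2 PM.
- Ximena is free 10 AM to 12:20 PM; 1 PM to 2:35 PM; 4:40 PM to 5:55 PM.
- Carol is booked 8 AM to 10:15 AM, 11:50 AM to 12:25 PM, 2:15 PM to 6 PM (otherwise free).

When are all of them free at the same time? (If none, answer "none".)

Arjun free: 08:00-11:35, 13:25-15:20, 16:20-17:00 (invert busy blocks within the working day).
Sam free: 09:45-11:15, 14:00-18:00 (invert busy blocks within the working day).
Ximena free: 10:00-12:20, 13:00-14:35, 16:40-17:55.
Carol free: 10:15-11:50, 12:25-14:15 (invert busy blocks within the working day).
Arjun ∩ Sam: 09:45-11:15, 14:00-15:20, 16:20-17:00.
Arjun ∩ Sam ∩ Ximena: 10:00-11:15, 14:00-14:35, 16:40-17:00.
Arjun ∩ Sam ∩ Ximena ∩ Carol: 10:15-11:15, 14:00-14:15.

10:15-11:15, 14:00-14:15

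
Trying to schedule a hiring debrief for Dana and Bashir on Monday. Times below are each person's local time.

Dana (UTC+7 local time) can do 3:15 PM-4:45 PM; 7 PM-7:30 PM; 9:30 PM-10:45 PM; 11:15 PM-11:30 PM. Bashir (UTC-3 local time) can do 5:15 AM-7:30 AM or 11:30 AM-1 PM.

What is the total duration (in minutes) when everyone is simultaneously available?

165

Dana in UTC: 08:15-09:45, 12:00-12:30, 14:30-15:45, 16:15-16:30 (subtract 7h to convert from UTC+7).
Bashir in UTC: 08:15-10:30, 14:30-16:00 (add 3h to convert from UTC-3).
Dana ∩ Bashir: 08:15-09:45, 14:30-15:45.
Those are the intersection windows.
Summing the common windows: 90 + 75 = 165 minutes.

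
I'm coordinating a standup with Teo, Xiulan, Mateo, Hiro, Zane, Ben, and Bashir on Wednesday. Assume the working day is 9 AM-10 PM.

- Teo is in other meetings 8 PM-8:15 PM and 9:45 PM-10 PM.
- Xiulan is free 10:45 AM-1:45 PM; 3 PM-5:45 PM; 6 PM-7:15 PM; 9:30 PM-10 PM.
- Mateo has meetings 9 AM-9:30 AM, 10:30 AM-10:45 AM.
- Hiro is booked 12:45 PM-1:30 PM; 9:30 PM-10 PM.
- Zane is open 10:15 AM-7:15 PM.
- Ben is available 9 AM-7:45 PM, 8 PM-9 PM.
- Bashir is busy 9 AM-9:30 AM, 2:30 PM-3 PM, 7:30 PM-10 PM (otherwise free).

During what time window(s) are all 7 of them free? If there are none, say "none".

Teo free: 09:00-20:00, 20:15-21:45 (invert busy blocks within the working day).
Xiulan free: 10:45-13:45, 15:00-17:45, 18:00-19:15, 21:30-22:00.
Mateo free: 09:30-10:30, 10:45-22:00 (invert busy blocks within the working day).
Hiro free: 09:00-12:45, 13:30-21:30 (invert busy blocks within the working day).
Zane free: 10:15-19:15.
Ben free: 09:00-19:45, 20:00-21:00.
Bashir free: 09:30-14:30, 15:00-19:30 (invert busy blocks within the working day).
Teo ∩ Xiulan: 10:45-13:45, 15:00-17:45, 18:00-19:15, 21:30-21:45.
Teo ∩ Xiulan ∩ Mateo: 10:45-13:45, 15:00-17:45, 18:00-19:15, 21:30-21:45.
Teo ∩ Xiulan ∩ Mateo ∩ Hiro: 10:45-12:45, 13:30-13:45, 15:00-17:45, 18:00-19:15.
Teo ∩ Xiulan ∩ Mateo ∩ Hiro ∩ Zane: 10:45-12:45, 13:30-13:45, 15:00-17:45, 18:00-19:15.
Teo ∩ Xiulan ∩ Mateo ∩ Hiro ∩ Zane ∩ Ben: 10:45-12:45, 13:30-13:45, 15:00-17:45, 18:00-19:15.
Teo ∩ Xiulan ∩ Mateo ∩ Hiro ∩ Zane ∩ Ben ∩ Bashir: 10:45-12:45, 13:30-13:45, 15:00-17:45, 18:00-19:15.

10:45-12:45, 13:30-13:45, 15:00-17:45, 18:00-19:15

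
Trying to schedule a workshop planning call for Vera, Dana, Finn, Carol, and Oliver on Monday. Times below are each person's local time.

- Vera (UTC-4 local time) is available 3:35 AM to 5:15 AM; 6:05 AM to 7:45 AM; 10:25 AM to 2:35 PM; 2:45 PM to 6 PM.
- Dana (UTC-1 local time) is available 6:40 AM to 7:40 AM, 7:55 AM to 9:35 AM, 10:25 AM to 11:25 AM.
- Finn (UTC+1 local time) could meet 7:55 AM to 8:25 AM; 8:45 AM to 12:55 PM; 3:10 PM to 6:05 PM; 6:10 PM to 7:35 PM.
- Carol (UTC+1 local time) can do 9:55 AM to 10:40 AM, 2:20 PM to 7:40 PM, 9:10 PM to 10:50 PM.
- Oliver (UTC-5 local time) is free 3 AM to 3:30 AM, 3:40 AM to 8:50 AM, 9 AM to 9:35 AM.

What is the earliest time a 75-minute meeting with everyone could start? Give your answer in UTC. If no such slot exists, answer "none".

none

Vera in UTC: 07:35-09:15, 10:05-11:45, 14:25-18:35, 18:45-22:00 (add 4h to convert from UTC-4).
Dana in UTC: 07:40-08:40, 08:55-10:35, 11:25-12:25 (add 1h to convert from UTC-1).
Finn in UTC: 06:55-07:25, 07:45-11:55, 14:10-17:05, 17:10-18:35 (subtract 1h to convert from UTC+1).
Carol in UTC: 08:55-09:40, 13:20-18:40, 20:10-21:50 (subtract 1h to convert from UTC+1).
Oliver in UTC: 08:00-08:30, 08:40-13:50, 14:00-14:35 (add 5h to convert from UTC-5).
Vera ∩ Dana: 07:40-08:40, 08:55-09:15, 10:05-10:35, 11:25-11:45.
Vera ∩ Dana ∩ Finn: 07:45-08:40, 08:55-09:15, 10:05-10:35, 11:25-11:45.
Vera ∩ Dana ∩ Finn ∩ Carol: 08:55-09:15.
Vera ∩ Dana ∩ Finn ∩ Carol ∩ Oliver: 08:55-09:15.
So the common availability across everyone is 08:55-09:15.
No common window is at least 75 minutes long.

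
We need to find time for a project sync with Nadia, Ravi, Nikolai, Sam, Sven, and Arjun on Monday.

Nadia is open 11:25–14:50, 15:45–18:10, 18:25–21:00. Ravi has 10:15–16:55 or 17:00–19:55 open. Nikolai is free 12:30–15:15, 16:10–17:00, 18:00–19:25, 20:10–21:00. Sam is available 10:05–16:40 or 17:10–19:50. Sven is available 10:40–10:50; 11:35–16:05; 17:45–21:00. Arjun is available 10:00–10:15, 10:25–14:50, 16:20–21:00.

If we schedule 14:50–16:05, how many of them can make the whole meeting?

Ravi, Sam, and Sven can make the full 14:50-16:05 slot — that's 3.

3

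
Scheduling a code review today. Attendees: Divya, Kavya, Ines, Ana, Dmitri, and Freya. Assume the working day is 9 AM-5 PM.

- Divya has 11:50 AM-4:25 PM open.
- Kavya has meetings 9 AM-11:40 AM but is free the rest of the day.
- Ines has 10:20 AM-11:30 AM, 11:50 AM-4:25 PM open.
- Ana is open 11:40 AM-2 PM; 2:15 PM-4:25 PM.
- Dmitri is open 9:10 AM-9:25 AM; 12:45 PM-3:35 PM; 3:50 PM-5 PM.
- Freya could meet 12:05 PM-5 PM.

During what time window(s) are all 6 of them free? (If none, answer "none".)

Divya free: 11:50-16:25.
Kavya free: 11:40-17:00 (invert busy blocks within the working day).
Ines free: 10:20-11:30, 11:50-16:25.
Ana free: 11:40-14:00, 14:15-16:25.
Dmitri free: 09:10-09:25, 12:45-15:35, 15:50-17:00.
Freya free: 12:05-17:00.
Divya ∩ Kavya: 11:50-16:25.
Divya ∩ Kavya ∩ Ines: 11:50-16:25.
Divya ∩ Kavya ∩ Ines ∩ Ana: 11:50-14:00, 14:15-16:25.
Divya ∩ Kavya ∩ Ines ∩ Ana ∩ Dmitri: 12:45-14:00, 14:15-15:35, 15:50-16:25.
Divya ∩ Kavya ∩ Ines ∩ Ana ∩ Dmitri ∩ Freya: 12:45-14:00, 14:15-15:35, 15:50-16:25.
So the common availability across everyone is 12:45-14:00, 14:15-15:35, 15:50-16:25.

12:45-14:00, 14:15-15:35, 15:50-16:25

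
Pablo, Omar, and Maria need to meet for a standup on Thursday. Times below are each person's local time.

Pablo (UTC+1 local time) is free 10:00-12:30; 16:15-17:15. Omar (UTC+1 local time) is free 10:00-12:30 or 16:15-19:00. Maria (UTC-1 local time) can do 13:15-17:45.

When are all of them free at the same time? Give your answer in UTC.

Pablo in UTC: 09:00-11:30, 15:15-16:15 (subtract 1h to convert from UTC+1).
Omar in UTC: 09:00-11:30, 15:15-18:00 (subtract 1h to convert from UTC+1).
Maria in UTC: 14:15-18:45 (add 1h to convert from UTC-1).
Pablo ∩ Omar: 09:00-11:30, 15:15-16:15.
Pablo ∩ Omar ∩ Maria: 15:15-16:15.

15:15-16:15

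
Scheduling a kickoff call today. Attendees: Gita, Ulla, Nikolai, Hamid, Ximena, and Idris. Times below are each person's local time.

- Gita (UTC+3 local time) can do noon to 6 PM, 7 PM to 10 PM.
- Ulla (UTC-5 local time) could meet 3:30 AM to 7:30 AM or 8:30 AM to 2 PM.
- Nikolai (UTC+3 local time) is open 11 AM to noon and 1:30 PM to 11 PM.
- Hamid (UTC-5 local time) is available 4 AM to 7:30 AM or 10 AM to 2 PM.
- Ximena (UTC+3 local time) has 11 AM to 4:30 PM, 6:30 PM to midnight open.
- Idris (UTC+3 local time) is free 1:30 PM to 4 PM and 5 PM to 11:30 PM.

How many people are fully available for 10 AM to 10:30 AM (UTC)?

4

Gita in UTC: 09:00-15:00, 16:00-19:00 (subtract 3h to convert from UTC+3).
Ulla in UTC: 08:30-12:30, 13:30-19:00 (add 5h to convert from UTC-5).
Nikolai in UTC: 08:00-09:00, 10:30-20:00 (subtract 3h to convert from UTC+3).
Hamid in UTC: 09:00-12:30, 15:00-19:00 (add 5h to convert from UTC-5).
Ximena in UTC: 08:00-13:30, 15:30-21:00 (subtract 3h to convert from UTC+3).
Idris in UTC: 10:30-13:00, 14:00-20:30 (subtract 3h to convert from UTC+3).
Gita, Ulla, Hamid, and Ximena can make the full 10:00-10:30 slot — that's 4.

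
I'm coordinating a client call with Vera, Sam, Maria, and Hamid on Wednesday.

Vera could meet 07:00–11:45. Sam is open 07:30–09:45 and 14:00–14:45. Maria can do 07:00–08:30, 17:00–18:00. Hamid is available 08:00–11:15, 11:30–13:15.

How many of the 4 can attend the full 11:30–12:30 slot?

Hamid can make the full 11:30-12:30 slot — that's 1.

1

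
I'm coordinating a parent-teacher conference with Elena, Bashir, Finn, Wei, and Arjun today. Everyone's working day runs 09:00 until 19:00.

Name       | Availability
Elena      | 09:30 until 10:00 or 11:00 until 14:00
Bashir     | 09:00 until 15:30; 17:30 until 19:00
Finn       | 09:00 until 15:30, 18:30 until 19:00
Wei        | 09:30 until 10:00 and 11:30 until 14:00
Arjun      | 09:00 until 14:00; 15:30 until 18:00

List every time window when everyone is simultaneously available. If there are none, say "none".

Elena ∩ Bashir: 09:30-10:00, 11:00-14:00.
Elena ∩ Bashir ∩ Finn: 09:30-10:00, 11:00-14:00.
Elena ∩ Bashir ∩ Finn ∩ Wei: 09:30-10:00, 11:30-14:00.
Elena ∩ Bashir ∩ Finn ∩ Wei ∩ Arjun: 09:30-10:00, 11:30-14:00.

09:30-10:00, 11:30-14:00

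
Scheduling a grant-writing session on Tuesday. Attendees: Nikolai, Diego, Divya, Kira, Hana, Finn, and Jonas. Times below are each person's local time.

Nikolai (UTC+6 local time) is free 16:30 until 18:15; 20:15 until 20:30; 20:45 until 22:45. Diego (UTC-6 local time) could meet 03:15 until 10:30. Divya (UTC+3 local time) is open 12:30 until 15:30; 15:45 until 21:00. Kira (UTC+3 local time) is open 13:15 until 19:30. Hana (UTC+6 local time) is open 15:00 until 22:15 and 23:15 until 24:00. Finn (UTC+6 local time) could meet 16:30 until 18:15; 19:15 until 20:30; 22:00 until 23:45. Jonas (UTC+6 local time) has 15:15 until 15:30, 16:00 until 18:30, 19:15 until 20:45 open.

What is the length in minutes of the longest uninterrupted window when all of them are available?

105

Nikolai in UTC: 10:30-12:15, 14:15-14:30, 14:45-16:45 (subtract 6h to convert from UTC+6).
Diego in UTC: 09:15-16:30 (add 6h to convert from UTC-6).
Divya in UTC: 09:30-12:30, 12:45-18:00 (subtract 3h to convert from UTC+3).
Kira in UTC: 10:15-16:30 (subtract 3h to convert from UTC+3).
Hana in UTC: 09:00-16:15, 17:15-18:00 (subtract 6h to convert from UTC+6).
Finn in UTC: 10:30-12:15, 13:15-14:30, 16:00-17:45 (subtract 6h to convert from UTC+6).
Jonas in UTC: 09:15-09:30, 10:00-12:30, 13:15-14:45 (subtract 6h to convert from UTC+6).
Nikolai ∩ Diego: 10:30-12:15, 14:15-14:30, 14:45-16:30.
Nikolai ∩ Diego ∩ Divya: 10:30-12:15, 14:15-14:30, 14:45-16:30.
Nikolai ∩ Diego ∩ Divya ∩ Kira: 10:30-12:15, 14:15-14:30, 14:45-16:30.
Nikolai ∩ Diego ∩ Divya ∩ Kira ∩ Hana: 10:30-12:15, 14:15-14:30, 14:45-16:15.
Nikolai ∩ Diego ∩ Divya ∩ Kira ∩ Hana ∩ Finn: 10:30-12:15, 14:15-14:30, 16:00-16:15.
Nikolai ∩ Diego ∩ Divya ∩ Kira ∩ Hana ∩ Finn ∩ Jonas: 10:30-12:15, 14:15-14:30.
So the common availability across everyone is 10:30-12:15, 14:15-14:30.
The longest is 10:30-12:15 at 105 minutes.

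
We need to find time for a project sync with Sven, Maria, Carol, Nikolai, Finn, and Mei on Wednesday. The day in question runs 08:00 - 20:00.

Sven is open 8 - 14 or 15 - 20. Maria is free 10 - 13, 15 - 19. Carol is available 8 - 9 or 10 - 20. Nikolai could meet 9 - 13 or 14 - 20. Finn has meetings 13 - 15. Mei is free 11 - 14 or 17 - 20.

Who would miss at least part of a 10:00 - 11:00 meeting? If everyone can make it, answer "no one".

Mei

Sven free: 08:00-14:00, 15:00-20:00.
Maria free: 10:00-13:00, 15:00-19:00.
Carol free: 08:00-09:00, 10:00-20:00.
Nikolai free: 09:00-13:00, 14:00-20:00.
Finn free: 08:00-13:00, 15:00-20:00 (invert busy blocks within the working day).
Mei free: 11:00-14:00, 17:00-20:00.
Sven: free for 10:00-11:00. Maria: free for 10:00-11:00. Carol: free for 10:00-11:00. Nikolai: free for 10:00-11:00. Finn: free for 10:00-11:00. Mei: not fully free for 10:00-11:00.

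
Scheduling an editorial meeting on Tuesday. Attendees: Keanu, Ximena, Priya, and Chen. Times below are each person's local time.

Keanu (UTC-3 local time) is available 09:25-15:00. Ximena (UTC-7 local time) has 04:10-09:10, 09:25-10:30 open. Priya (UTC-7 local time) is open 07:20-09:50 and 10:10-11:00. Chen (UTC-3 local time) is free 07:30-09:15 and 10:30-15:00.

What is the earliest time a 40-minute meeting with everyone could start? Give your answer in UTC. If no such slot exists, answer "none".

Keanu in UTC: 12:25-18:00 (add 3h to convert from UTC-3).
Ximena in UTC: 11:10-16:10, 16:25-17:30 (add 7h to convert from UTC-7).
Priya in UTC: 14:20-16:50, 17:10-18:00 (add 7h to convert from UTC-7).
Chen in UTC: 10:30-12:15, 13:30-18:00 (add 3h to convert from UTC-3).
Keanu ∩ Ximena: 12:25-16:10, 16:25-17:30.
Keanu ∩ Ximena ∩ Priya: 14:20-16:10, 16:25-16:50, 17:10-17:30.
Keanu ∩ Ximena ∩ Priya ∩ Chen: 14:20-16:10, 16:25-16:50, 17:10-17:30.
Those are the intersection windows.
The first common window of at least 40 minutes is 14:20-16:10, so the earliest start is 14:20.

14:20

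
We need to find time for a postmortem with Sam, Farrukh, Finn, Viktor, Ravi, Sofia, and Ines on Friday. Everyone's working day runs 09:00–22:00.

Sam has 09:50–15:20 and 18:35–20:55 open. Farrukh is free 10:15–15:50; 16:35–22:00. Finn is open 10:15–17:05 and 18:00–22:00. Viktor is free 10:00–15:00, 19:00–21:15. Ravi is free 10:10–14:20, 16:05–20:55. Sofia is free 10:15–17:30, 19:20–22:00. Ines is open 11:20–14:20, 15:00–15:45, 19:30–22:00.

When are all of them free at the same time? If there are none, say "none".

11:20-14:20, 19:30-20:55

Sam ∩ Farrukh: 10:15-15:20, 18:35-20:55.
Sam ∩ Farrukh ∩ Finn: 10:15-15:20, 18:35-20:55.
Sam ∩ Farrukh ∩ Finn ∩ Viktor: 10:15-15:00, 19:00-20:55.
Sam ∩ Farrukh ∩ Finn ∩ Viktor ∩ Ravi: 10:15-14:20, 19:00-20:55.
Sam ∩ Farrukh ∩ Finn ∩ Viktor ∩ Ravi ∩ Sofia: 10:15-14:20, 19:20-20:55.
Sam ∩ Farrukh ∩ Finn ∩ Viktor ∩ Ravi ∩ Sofia ∩ Ines: 11:20-14:20, 19:30-20:55.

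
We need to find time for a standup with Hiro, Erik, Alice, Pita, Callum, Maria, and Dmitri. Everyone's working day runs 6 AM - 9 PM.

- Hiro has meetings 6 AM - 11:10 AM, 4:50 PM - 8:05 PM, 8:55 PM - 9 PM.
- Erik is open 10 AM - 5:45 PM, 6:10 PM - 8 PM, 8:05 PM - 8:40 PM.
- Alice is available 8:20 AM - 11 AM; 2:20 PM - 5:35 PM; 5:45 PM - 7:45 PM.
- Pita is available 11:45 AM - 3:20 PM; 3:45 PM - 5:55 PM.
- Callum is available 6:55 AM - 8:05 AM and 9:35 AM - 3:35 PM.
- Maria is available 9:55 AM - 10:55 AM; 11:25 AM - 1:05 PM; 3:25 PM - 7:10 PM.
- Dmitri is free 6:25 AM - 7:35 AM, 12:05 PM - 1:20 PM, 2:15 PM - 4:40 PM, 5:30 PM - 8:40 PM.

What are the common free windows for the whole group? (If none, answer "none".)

Hiro free: 11:10-16:50, 20:05-20:55 (invert busy blocks within the working day).
Erik free: 10:00-17:45, 18:10-20:00, 20:05-20:40.
Alice free: 08:20-11:00, 14:20-17:35, 17:45-19:45.
Pita free: 11:45-15:20, 15:45-17:55.
Callum free: 06:55-08:05, 09:35-15:35.
Maria free: 09:55-10:55, 11:25-13:05, 15:25-19:10.
Dmitri free: 06:25-07:35, 12:05-13:20, 14:15-16:40, 17:30-20:40.
Hiro ∩ Erik: 11:10-16:50, 20:05-20:40.
Hiro ∩ Erik ∩ Alice: 14:20-16:50.
Hiro ∩ Erik ∩ Alice ∩ Pita: 14:20-15:20, 15:45-16:50.
Hiro ∩ Erik ∩ Alice ∩ Pita ∩ Callum: 14:20-15:20.
Hiro ∩ Erik ∩ Alice ∩ Pita ∩ Callum ∩ Maria: ∅.
Hiro ∩ Erik ∩ Alice ∩ Pita ∩ Callum ∩ Maria ∩ Dmitri: ∅.
There is no time when everyone is free.

none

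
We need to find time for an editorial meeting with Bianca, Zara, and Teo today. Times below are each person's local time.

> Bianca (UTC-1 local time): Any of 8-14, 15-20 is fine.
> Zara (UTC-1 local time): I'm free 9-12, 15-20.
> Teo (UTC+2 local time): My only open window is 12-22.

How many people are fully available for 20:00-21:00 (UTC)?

2

Bianca in UTC: 09:00-15:00, 16:00-21:00 (add 1h to convert from UTC-1).
Zara in UTC: 10:00-13:00, 16:00-21:00 (add 1h to convert from UTC-1).
Teo in UTC: 10:00-20:00 (subtract 2h to convert from UTC+2).
Bianca and Zara can make the full 20:00-21:00 slot — that's 2.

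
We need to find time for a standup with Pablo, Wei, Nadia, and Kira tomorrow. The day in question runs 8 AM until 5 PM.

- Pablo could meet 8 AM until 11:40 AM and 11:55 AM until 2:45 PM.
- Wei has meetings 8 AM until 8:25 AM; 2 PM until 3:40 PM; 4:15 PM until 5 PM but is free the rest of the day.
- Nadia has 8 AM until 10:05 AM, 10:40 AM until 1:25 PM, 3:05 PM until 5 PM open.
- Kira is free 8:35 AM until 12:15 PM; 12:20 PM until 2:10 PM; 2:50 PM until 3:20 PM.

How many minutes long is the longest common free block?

90

Pablo free: 08:00-11:40, 11:55-14:45.
Wei free: 08:25-14:00, 15:40-16:15 (invert busy blocks within the working day).
Nadia free: 08:00-10:05, 10:40-13:25, 15:05-17:00.
Kira free: 08:35-12:15, 12:20-14:10, 14:50-15:20.
Pablo ∩ Wei: 08:25-11:40, 11:55-14:00.
Pablo ∩ Wei ∩ Nadia: 08:25-10:05, 10:40-11:40, 11:55-13:25.
Pablo ∩ Wei ∩ Nadia ∩ Kira: 08:35-10:05, 10:40-11:40, 11:55-12:15, 12:20-13:25.
Those are the intersection windows.
The longest is 08:35-10:05 at 90 minutes.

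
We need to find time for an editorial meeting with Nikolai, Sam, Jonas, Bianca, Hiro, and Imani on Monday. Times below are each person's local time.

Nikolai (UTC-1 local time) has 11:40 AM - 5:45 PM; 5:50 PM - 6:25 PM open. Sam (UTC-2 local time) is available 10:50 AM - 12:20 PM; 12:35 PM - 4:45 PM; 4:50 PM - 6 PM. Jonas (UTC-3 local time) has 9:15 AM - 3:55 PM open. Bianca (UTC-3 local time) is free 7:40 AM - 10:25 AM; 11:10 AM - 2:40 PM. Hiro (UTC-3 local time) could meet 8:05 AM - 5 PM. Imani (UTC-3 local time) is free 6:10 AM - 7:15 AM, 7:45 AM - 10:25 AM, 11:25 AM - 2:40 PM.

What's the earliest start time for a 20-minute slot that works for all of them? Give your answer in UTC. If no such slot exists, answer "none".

Nikolai in UTC: 12:40-18:45, 18:50-19:25 (add 1h to convert from UTC-1).
Sam in UTC: 12:50-14:20, 14:35-18:45, 18:50-20:00 (add 2h to convert from UTC-2).
Jonas in UTC: 12:15-18:55 (add 3h to convert from UTC-3).
Bianca in UTC: 10:40-13:25, 14:10-17:40 (add 3h to convert from UTC-3).
Hiro in UTC: 11:05-20:00 (add 3h to convert from UTC-3).
Imani in UTC: 09:10-10:15, 10:45-13:25, 14:25-17:40 (add 3h to convert from UTC-3).
Nikolai ∩ Sam: 12:50-14:20, 14:35-18:45, 18:50-19:25.
Nikolai ∩ Sam ∩ Jonas: 12:50-14:20, 14:35-18:45, 18:50-18:55.
Nikolai ∩ Sam ∩ Jonas ∩ Bianca: 12:50-13:25, 14:10-14:20, 14:35-17:40.
Nikolai ∩ Sam ∩ Jonas ∩ Bianca ∩ Hiro: 12:50-13:25, 14:10-14:20, 14:35-17:40.
Nikolai ∩ Sam ∩ Jonas ∩ Bianca ∩ Hiro ∩ Imani: 12:50-13:25, 14:35-17:40.
The first common window of at least 20 minutes is 12:50-13:25, so the earliest start is 12:50.

12:50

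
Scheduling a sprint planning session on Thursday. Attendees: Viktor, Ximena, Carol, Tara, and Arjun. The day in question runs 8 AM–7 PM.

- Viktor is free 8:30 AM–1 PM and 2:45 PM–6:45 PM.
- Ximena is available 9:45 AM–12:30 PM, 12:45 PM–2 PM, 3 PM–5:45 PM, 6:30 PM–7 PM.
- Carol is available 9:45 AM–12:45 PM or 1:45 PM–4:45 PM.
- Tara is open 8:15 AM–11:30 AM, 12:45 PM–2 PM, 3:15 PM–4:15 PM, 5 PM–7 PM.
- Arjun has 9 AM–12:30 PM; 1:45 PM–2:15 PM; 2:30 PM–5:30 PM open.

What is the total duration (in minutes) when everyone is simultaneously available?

Viktor ∩ Ximena: 09:45-12:30, 12:45-13:00, 15:00-17:45, 18:30-18:45.
Viktor ∩ Ximena ∩ Carol: 09:45-12:30, 15:00-16:45.
Viktor ∩ Ximena ∩ Carol ∩ Tara: 09:45-11:30, 15:15-16:15.
Viktor ∩ Ximena ∩ Carol ∩ Tara ∩ Arjun: 09:45-11:30, 15:15-16:15.
Those are the intersection windows.
Summing the common windows: 105 + 60 = 165 minutes.

165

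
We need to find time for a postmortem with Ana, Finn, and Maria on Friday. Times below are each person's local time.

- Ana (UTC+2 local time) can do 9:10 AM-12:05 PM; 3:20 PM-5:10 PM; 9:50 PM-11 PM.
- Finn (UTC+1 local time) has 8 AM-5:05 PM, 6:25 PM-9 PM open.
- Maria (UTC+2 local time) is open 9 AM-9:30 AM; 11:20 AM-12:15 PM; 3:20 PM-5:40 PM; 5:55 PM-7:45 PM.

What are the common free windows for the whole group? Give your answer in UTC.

Ana in UTC: 07:10-10:05, 13:20-15:10, 19:50-21:00 (subtract 2h to convert from UTC+2).
Finn in UTC: 07:00-16:05, 17:25-20:00 (subtract 1h to convert from UTC+1).
Maria in UTC: 07:00-07:30, 09:20-10:15, 13:20-15:40, 15:55-17:45 (subtract 2h to convert from UTC+2).
Ana ∩ Finn: 07:10-10:05, 13:20-15:10, 19:50-20:00.
Ana ∩ Finn ∩ Maria: 07:10-07:30, 09:20-10:05, 13:20-15:10.

07:10-07:30, 09:20-10:05, 13:20-15:10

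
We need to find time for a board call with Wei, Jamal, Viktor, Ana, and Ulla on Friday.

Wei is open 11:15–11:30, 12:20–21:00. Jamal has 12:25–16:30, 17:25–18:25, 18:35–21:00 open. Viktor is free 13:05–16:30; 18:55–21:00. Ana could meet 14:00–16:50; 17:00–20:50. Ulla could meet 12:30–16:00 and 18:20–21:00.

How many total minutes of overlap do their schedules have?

Wei ∩ Jamal: 12:25-16:30, 17:25-18:25, 18:35-21:00.
Wei ∩ Jamal ∩ Viktor: 13:05-16:30, 18:55-21:00.
Wei ∩ Jamal ∩ Viktor ∩ Ana: 14:00-16:30, 18:55-20:50.
Wei ∩ Jamal ∩ Viktor ∩ Ana ∩ Ulla: 14:00-16:00, 18:55-20:50.
So the common availability across everyone is 14:00-16:00, 18:55-20:50.
Summing the common windows: 120 + 115 = 235 minutes.

235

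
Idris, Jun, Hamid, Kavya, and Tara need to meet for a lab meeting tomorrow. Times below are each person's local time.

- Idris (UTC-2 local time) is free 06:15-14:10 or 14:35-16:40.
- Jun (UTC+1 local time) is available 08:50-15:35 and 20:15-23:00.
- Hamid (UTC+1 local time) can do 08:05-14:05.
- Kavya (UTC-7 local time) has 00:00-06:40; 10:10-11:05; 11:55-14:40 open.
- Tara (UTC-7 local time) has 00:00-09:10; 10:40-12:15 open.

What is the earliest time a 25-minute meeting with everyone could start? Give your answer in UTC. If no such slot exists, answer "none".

08:15

Idris in UTC: 08:15-16:10, 16:35-18:40 (add 2h to convert from UTC-2).
Jun in UTC: 07:50-14:35, 19:15-22:00 (subtract 1h to convert from UTC+1).
Hamid in UTC: 07:05-13:05 (subtract 1h to convert from UTC+1).
Kavya in UTC: 07:00-13:40, 17:10-18:05, 18:55-21:40 (add 7h to convert from UTC-7).
Tara in UTC: 07:00-16:10, 17:40-19:15 (add 7h to convert from UTC-7).
Idris ∩ Jun: 08:15-14:35.
Idris ∩ Jun ∩ Hamid: 08:15-13:05.
Idris ∩ Jun ∩ Hamid ∩ Kavya: 08:15-13:05.
Idris ∩ Jun ∩ Hamid ∩ Kavya ∩ Tara: 08:15-13:05.
Those are the intersection windows.
The first common window of at least 25 minutes is 08:15-13:05, so the earliest start is 08:15.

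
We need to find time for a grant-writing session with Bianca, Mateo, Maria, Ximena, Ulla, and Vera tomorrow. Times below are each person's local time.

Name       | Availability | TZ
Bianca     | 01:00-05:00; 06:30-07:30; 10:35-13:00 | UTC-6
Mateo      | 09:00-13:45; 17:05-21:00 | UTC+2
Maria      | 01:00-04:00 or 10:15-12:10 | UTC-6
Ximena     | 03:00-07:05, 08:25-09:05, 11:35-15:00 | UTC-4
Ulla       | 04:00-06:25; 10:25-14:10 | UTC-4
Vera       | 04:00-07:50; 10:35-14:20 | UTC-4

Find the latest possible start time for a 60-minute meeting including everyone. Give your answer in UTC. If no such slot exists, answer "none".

17:10

Bianca in UTC: 07:00-11:00, 12:30-13:30, 16:35-19:00 (add 6h to convert from UTC-6).
Mateo in UTC: 07:00-11:45, 15:05-19:00 (subtract 2h to convert from UTC+2).
Maria in UTC: 07:00-10:00, 16:15-18:10 (add 6h to convert from UTC-6).
Ximena in UTC: 07:00-11:05, 12:25-13:05, 15:35-19:00 (add 4h to convert from UTC-4).
Ulla in UTC: 08:00-10:25, 14:25-18:10 (add 4h to convert from UTC-4).
Vera in UTC: 08:00-11:50, 14:35-18:20 (add 4h to convert from UTC-4).
Bianca ∩ Mateo: 07:00-11:00, 16:35-19:00.
Bianca ∩ Mateo ∩ Maria: 07:00-10:00, 16:35-18:10.
Bianca ∩ Mateo ∩ Maria ∩ Ximena: 07:00-10:00, 16:35-18:10.
Bianca ∩ Mateo ∩ Maria ∩ Ximena ∩ Ulla: 08:00-10:00, 16:35-18:10.
Bianca ∩ Mateo ∩ Maria ∩ Ximena ∩ Ulla ∩ Vera: 08:00-10:00, 16:35-18:10.
The last common window of at least 60 minutes is 16:35-18:10; a 60-minute meeting can start as late as 17:10 and still end by 18:10.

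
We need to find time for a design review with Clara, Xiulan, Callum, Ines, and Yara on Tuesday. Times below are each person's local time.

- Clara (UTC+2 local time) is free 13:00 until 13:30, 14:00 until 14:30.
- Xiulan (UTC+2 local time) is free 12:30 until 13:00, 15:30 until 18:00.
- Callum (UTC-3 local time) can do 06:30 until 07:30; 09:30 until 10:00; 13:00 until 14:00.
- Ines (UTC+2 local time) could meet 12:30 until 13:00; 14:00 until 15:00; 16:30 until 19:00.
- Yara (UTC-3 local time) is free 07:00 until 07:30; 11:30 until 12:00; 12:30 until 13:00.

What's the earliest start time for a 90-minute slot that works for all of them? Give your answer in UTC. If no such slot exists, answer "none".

Clara in UTC: 11:00-11:30, 12:00-12:30 (subtract 2h to convert from UTC+2).
Xiulan in UTC: 10:30-11:00, 13:30-16:00 (subtract 2h to convert from UTC+2).
Callum in UTC: 09:30-10:30, 12:30-13:00, 16:00-17:00 (add 3h to convert from UTC-3).
Ines in UTC: 10:30-11:00, 12:00-13:00, 14:30-17:00 (subtract 2h to convert from UTC+2).
Yara in UTC: 10:00-10:30, 14:30-15:00, 15:30-16:00 (add 3h to convert from UTC-3).
Clara ∩ Xiulan: ∅.
Clara ∩ Xiulan ∩ Callum: ∅.
Clara ∩ Xiulan ∩ Callum ∩ Ines: ∅.
Clara ∩ Xiulan ∩ Callum ∩ Ines ∩ Yara: ∅.
There is no time when everyone is free.
No common window is at least 90 minutes long.

none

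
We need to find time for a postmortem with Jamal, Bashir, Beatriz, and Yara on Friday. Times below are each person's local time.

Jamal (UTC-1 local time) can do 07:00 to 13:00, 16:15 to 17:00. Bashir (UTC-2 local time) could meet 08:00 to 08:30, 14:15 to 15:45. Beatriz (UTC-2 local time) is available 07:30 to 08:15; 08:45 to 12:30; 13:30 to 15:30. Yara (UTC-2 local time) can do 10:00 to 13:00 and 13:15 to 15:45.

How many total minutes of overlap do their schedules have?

15

Jamal in UTC: 08:00-14:00, 17:15-18:00 (add 1h to convert from UTC-1).
Bashir in UTC: 10:00-10:30, 16:15-17:45 (add 2h to convert from UTC-2).
Beatriz in UTC: 09:30-10:15, 10:45-14:30, 15:30-17:30 (add 2h to convert from UTC-2).
Yara in UTC: 12:00-15:00, 15:15-17:45 (add 2h to convert from UTC-2).
Jamal ∩ Bashir: 10:00-10:30, 17:15-17:45.
Jamal ∩ Bashir ∩ Beatriz: 10:00-10:15, 17:15-17:30.
Jamal ∩ Bashir ∩ Beatriz ∩ Yara: 17:15-17:30.
So the common availability across everyone is 17:15-17:30.
That's a single block of 15 minutes.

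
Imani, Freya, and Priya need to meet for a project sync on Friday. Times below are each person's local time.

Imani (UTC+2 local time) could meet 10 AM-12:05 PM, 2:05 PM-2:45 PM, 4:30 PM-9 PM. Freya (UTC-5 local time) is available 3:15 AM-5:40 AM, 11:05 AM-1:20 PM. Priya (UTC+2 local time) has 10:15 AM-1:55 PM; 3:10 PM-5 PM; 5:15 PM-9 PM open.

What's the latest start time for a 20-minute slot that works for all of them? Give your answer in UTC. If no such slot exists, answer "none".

18:00

Imani in UTC: 08:00-10:05, 12:05-12:45, 14:30-19:00 (subtract 2h to convert from UTC+2).
Freya in UTC: 08:15-10:40, 16:05-18:20 (add 5h to convert from UTC-5).
Priya in UTC: 08:15-11:55, 13:10-15:00, 15:15-19:00 (subtract 2h to convert from UTC+2).
Imani ∩ Freya: 08:15-10:05, 16:05-18:20.
Imani ∩ Freya ∩ Priya: 08:15-10:05, 16:05-18:20.
The last common window of at least 20 minutes is 16:05-18:20; a 20-minute meeting can start as late as 18:00 and still end by 18:20.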